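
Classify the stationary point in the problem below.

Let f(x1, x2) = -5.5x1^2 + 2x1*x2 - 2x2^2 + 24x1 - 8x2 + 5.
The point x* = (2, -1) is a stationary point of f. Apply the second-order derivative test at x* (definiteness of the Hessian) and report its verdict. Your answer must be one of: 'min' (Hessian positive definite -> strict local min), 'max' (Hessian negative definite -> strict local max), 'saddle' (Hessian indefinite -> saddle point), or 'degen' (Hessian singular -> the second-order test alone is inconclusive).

Compute the Hessian H = grad^2 f:
  H = [[-11, 2], [2, -4]]
Verify stationarity: grad f(x*) = H x* + g = (0, 0).
Eigenvalues of H: -11.5311, -3.4689.
Both eigenvalues < 0, so H is negative definite -> x* is a strict local max.

max


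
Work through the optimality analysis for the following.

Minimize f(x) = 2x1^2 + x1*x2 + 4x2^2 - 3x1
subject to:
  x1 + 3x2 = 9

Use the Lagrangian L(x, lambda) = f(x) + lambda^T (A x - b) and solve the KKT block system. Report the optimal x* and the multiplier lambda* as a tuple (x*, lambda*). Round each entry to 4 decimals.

Form the Lagrangian:
  L(x, lambda) = (1/2) x^T Q x + c^T x + lambda^T (A x - b)
Stationarity (grad_x L = 0): Q x + c + A^T lambda = 0.
Primal feasibility: A x = b.

This gives the KKT block system:
  [ Q   A^T ] [ x     ]   [-c ]
  [ A    0  ] [ lambda ] = [ b ]

Solving the linear system:
  x*      = (1.8947, 2.3684)
  lambda* = (-6.9474)
  f(x*)   = 28.4211

x* = (1.8947, 2.3684), lambda* = (-6.9474)


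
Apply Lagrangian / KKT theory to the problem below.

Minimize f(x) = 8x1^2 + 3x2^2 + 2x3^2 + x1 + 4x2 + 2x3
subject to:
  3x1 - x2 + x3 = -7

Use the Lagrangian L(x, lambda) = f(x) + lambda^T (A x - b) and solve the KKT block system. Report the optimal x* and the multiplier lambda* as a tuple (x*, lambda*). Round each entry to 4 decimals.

Form the Lagrangian:
  L(x, lambda) = (1/2) x^T Q x + c^T x + lambda^T (A x - b)
Stationarity (grad_x L = 0): Q x + c + A^T lambda = 0.
Primal feasibility: A x = b.

This gives the KKT block system:
  [ Q   A^T ] [ x     ]   [-c ]
  [ A    0  ] [ lambda ] = [ b ]

Solving the linear system:
  x*      = (-1.3989, 0.5213, -2.2819)
  lambda* = (7.1277)
  f(x*)   = 23.008

x* = (-1.3989, 0.5213, -2.2819), lambda* = (7.1277)


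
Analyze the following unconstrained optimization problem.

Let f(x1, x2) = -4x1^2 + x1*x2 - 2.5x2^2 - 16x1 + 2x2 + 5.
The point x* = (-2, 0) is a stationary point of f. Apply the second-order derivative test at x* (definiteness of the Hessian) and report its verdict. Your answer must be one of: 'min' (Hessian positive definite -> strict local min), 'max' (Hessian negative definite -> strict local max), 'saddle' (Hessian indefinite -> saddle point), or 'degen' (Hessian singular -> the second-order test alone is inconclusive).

Compute the Hessian H = grad^2 f:
  H = [[-8, 1], [1, -5]]
Verify stationarity: grad f(x*) = H x* + g = (0, 0).
Eigenvalues of H: -8.3028, -4.6972.
Both eigenvalues < 0, so H is negative definite -> x* is a strict local max.

max


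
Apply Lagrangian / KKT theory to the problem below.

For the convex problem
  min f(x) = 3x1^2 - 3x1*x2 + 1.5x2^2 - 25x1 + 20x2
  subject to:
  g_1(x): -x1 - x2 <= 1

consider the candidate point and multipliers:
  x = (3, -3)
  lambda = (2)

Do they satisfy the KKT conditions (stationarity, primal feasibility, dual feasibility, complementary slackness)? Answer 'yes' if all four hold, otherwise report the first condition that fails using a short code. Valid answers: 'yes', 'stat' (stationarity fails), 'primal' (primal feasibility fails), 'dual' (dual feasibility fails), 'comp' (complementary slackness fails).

Gradient of f: grad f(x) = Q x + c = (2, 2)
Constraint values g_i(x) = a_i^T x - b_i:
  g_1((3, -3)) = -1
Stationarity residual: grad f(x) + sum_i lambda_i a_i = (0, 0)
  -> stationarity OK
Primal feasibility (all g_i <= 0): OK
Dual feasibility (all lambda_i >= 0): OK
Complementary slackness (lambda_i * g_i(x) = 0 for all i): FAILS

Verdict: the first failing condition is complementary_slackness -> comp.

comp


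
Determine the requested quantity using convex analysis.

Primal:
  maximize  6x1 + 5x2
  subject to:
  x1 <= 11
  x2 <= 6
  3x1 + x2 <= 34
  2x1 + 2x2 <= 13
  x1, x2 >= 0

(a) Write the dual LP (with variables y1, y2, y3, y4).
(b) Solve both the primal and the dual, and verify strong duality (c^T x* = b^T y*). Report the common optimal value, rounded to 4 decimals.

The standard primal-dual pair for 'max c^T x s.t. A x <= b, x >= 0' is:
  Dual:  min b^T y  s.t.  A^T y >= c,  y >= 0.

So the dual LP is:
  minimize  11y1 + 6y2 + 34y3 + 13y4
  subject to:
    y1 + 3y3 + 2y4 >= 6
    y2 + y3 + 2y4 >= 5
    y1, y2, y3, y4 >= 0

Solving the primal: x* = (6.5, 0).
  primal value c^T x* = 39.
Solving the dual: y* = (0, 0, 0, 3).
  dual value b^T y* = 39.
Strong duality: c^T x* = b^T y*. Confirmed.

39


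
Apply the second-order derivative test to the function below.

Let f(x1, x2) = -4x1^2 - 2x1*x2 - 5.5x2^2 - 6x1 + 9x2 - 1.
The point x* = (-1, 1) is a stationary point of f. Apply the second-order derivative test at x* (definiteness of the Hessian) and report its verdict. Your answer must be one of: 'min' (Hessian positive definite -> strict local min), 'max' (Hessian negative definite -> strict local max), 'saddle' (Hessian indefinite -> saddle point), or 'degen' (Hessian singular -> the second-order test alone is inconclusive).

Compute the Hessian H = grad^2 f:
  H = [[-8, -2], [-2, -11]]
Verify stationarity: grad f(x*) = H x* + g = (0, 0).
Eigenvalues of H: -12, -7.
Both eigenvalues < 0, so H is negative definite -> x* is a strict local max.

max


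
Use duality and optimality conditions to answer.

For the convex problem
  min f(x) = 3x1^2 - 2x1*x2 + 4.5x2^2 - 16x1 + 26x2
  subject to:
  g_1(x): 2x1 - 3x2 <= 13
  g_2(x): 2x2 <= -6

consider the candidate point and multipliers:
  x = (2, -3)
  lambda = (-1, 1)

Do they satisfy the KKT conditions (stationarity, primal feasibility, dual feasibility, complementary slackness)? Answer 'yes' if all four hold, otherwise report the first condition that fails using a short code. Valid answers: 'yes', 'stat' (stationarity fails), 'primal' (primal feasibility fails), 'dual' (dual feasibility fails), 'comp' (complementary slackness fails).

Gradient of f: grad f(x) = Q x + c = (2, -5)
Constraint values g_i(x) = a_i^T x - b_i:
  g_1((2, -3)) = 0
  g_2((2, -3)) = 0
Stationarity residual: grad f(x) + sum_i lambda_i a_i = (0, 0)
  -> stationarity OK
Primal feasibility (all g_i <= 0): OK
Dual feasibility (all lambda_i >= 0): FAILS
Complementary slackness (lambda_i * g_i(x) = 0 for all i): OK

Verdict: the first failing condition is dual_feasibility -> dual.

dual


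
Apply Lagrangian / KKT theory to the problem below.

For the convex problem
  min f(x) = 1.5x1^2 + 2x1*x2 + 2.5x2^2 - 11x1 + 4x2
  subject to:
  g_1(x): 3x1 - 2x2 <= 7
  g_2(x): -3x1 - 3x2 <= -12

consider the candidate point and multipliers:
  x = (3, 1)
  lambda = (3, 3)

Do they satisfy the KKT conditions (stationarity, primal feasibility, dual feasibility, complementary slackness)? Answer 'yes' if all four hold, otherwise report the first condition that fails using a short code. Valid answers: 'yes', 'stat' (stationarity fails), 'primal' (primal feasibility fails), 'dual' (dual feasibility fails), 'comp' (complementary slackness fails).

Gradient of f: grad f(x) = Q x + c = (0, 15)
Constraint values g_i(x) = a_i^T x - b_i:
  g_1((3, 1)) = 0
  g_2((3, 1)) = 0
Stationarity residual: grad f(x) + sum_i lambda_i a_i = (0, 0)
  -> stationarity OK
Primal feasibility (all g_i <= 0): OK
Dual feasibility (all lambda_i >= 0): OK
Complementary slackness (lambda_i * g_i(x) = 0 for all i): OK

Verdict: yes, KKT holds.

yes


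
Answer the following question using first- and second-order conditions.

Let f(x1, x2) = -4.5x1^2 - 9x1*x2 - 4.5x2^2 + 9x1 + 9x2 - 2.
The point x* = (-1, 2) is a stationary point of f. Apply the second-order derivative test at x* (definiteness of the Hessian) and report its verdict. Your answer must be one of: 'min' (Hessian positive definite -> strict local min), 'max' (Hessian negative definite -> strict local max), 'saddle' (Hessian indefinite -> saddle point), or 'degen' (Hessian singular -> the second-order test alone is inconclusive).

Compute the Hessian H = grad^2 f:
  H = [[-9, -9], [-9, -9]]
Verify stationarity: grad f(x*) = H x* + g = (0, 0).
Eigenvalues of H: -18, 0.
H has a zero eigenvalue (singular; negative semidefinite but not definite), so H is neither positive definite, negative definite, nor indefinite. The second-order test alone is inconclusive -> degen.
(Indeed, f is constant along the null direction of H through x*, so x* is not a strict local extremum.)

degen


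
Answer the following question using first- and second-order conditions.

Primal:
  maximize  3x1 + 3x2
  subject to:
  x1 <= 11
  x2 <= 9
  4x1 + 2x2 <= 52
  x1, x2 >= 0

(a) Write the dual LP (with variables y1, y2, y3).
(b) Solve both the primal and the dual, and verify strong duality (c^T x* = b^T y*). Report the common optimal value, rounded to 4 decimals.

The standard primal-dual pair for 'max c^T x s.t. A x <= b, x >= 0' is:
  Dual:  min b^T y  s.t.  A^T y >= c,  y >= 0.

So the dual LP is:
  minimize  11y1 + 9y2 + 52y3
  subject to:
    y1 + 4y3 >= 3
    y2 + 2y3 >= 3
    y1, y2, y3 >= 0

Solving the primal: x* = (8.5, 9).
  primal value c^T x* = 52.5.
Solving the dual: y* = (0, 1.5, 0.75).
  dual value b^T y* = 52.5.
Strong duality: c^T x* = b^T y*. Confirmed.

52.5


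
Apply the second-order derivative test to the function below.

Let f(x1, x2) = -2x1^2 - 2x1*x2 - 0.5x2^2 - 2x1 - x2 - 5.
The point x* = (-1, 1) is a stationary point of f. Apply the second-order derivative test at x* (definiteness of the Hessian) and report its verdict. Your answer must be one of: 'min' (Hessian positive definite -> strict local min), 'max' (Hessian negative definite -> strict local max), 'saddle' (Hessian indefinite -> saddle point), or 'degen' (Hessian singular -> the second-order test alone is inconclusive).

Compute the Hessian H = grad^2 f:
  H = [[-4, -2], [-2, -1]]
Verify stationarity: grad f(x*) = H x* + g = (0, 0).
Eigenvalues of H: -5, 0.
H has a zero eigenvalue (singular; negative semidefinite but not definite), so H is neither positive definite, negative definite, nor indefinite. The second-order test alone is inconclusive -> degen.
(Indeed, f is constant along the null direction of H through x*, so x* is not a strict local extremum.)

degen


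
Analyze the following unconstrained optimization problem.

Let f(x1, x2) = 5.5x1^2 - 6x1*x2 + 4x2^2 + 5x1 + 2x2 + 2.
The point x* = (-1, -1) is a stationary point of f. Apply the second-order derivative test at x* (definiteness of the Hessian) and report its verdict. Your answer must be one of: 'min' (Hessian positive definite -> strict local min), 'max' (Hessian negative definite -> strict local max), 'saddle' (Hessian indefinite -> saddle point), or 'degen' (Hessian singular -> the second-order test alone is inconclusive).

Compute the Hessian H = grad^2 f:
  H = [[11, -6], [-6, 8]]
Verify stationarity: grad f(x*) = H x* + g = (0, 0).
Eigenvalues of H: 3.3153, 15.6847.
Both eigenvalues > 0, so H is positive definite -> x* is a strict local min.

min


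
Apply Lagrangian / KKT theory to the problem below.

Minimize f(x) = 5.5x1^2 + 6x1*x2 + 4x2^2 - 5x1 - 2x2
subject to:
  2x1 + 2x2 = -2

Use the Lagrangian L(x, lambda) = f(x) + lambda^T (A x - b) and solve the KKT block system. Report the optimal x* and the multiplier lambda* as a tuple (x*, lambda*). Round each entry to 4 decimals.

Form the Lagrangian:
  L(x, lambda) = (1/2) x^T Q x + c^T x + lambda^T (A x - b)
Stationarity (grad_x L = 0): Q x + c + A^T lambda = 0.
Primal feasibility: A x = b.

This gives the KKT block system:
  [ Q   A^T ] [ x     ]   [-c ]
  [ A    0  ] [ lambda ] = [ b ]

Solving the linear system:
  x*      = (0.1429, -1.1429)
  lambda* = (5.1429)
  f(x*)   = 5.9286

x* = (0.1429, -1.1429), lambda* = (5.1429)


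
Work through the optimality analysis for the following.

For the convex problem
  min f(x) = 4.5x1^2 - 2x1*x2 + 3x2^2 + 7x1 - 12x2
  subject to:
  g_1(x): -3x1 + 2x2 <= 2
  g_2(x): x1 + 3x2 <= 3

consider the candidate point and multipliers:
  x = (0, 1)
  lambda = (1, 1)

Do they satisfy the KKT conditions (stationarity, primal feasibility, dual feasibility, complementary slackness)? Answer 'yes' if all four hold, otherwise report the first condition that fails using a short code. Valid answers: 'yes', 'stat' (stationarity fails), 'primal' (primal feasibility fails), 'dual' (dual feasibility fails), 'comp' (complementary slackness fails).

Gradient of f: grad f(x) = Q x + c = (5, -6)
Constraint values g_i(x) = a_i^T x - b_i:
  g_1((0, 1)) = 0
  g_2((0, 1)) = 0
Stationarity residual: grad f(x) + sum_i lambda_i a_i = (3, -1)
  -> stationarity FAILS
Primal feasibility (all g_i <= 0): OK
Dual feasibility (all lambda_i >= 0): OK
Complementary slackness (lambda_i * g_i(x) = 0 for all i): OK

Verdict: the first failing condition is stationarity -> stat.

stat


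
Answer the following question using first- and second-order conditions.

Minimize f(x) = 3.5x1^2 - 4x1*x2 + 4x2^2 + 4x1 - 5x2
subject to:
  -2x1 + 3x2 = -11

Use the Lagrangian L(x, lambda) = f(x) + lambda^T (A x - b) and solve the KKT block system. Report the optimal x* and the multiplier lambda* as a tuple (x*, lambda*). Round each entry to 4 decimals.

Form the Lagrangian:
  L(x, lambda) = (1/2) x^T Q x + c^T x + lambda^T (A x - b)
Stationarity (grad_x L = 0): Q x + c + A^T lambda = 0.
Primal feasibility: A x = b.

This gives the KKT block system:
  [ Q   A^T ] [ x     ]   [-c ]
  [ A    0  ] [ lambda ] = [ b ]

Solving the linear system:
  x*      = (0.8085, -3.1277)
  lambda* = (11.0851)
  f(x*)   = 70.4043

x* = (0.8085, -3.1277), lambda* = (11.0851)


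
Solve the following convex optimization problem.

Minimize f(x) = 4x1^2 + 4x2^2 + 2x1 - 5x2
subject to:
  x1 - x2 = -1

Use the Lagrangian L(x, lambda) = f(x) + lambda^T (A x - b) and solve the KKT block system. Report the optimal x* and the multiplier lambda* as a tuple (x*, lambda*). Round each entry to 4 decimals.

Form the Lagrangian:
  L(x, lambda) = (1/2) x^T Q x + c^T x + lambda^T (A x - b)
Stationarity (grad_x L = 0): Q x + c + A^T lambda = 0.
Primal feasibility: A x = b.

This gives the KKT block system:
  [ Q   A^T ] [ x     ]   [-c ]
  [ A    0  ] [ lambda ] = [ b ]

Solving the linear system:
  x*      = (-0.3125, 0.6875)
  lambda* = (0.5)
  f(x*)   = -1.7812

x* = (-0.3125, 0.6875), lambda* = (0.5)


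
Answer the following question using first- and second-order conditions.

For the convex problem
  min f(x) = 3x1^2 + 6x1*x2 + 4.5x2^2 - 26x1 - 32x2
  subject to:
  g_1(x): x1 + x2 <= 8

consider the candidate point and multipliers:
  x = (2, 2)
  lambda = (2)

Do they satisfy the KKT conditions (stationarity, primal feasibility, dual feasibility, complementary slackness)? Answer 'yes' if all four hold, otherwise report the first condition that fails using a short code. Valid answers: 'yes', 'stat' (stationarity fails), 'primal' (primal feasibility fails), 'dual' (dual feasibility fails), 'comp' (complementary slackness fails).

Gradient of f: grad f(x) = Q x + c = (-2, -2)
Constraint values g_i(x) = a_i^T x - b_i:
  g_1((2, 2)) = -4
Stationarity residual: grad f(x) + sum_i lambda_i a_i = (0, 0)
  -> stationarity OK
Primal feasibility (all g_i <= 0): OK
Dual feasibility (all lambda_i >= 0): OK
Complementary slackness (lambda_i * g_i(x) = 0 for all i): FAILS

Verdict: the first failing condition is complementary_slackness -> comp.

comp


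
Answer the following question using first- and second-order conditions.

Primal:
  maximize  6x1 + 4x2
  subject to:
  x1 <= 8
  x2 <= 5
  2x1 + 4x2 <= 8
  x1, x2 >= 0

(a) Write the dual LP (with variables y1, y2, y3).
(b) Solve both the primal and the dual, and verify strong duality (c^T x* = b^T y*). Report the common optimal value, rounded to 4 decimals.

The standard primal-dual pair for 'max c^T x s.t. A x <= b, x >= 0' is:
  Dual:  min b^T y  s.t.  A^T y >= c,  y >= 0.

So the dual LP is:
  minimize  8y1 + 5y2 + 8y3
  subject to:
    y1 + 2y3 >= 6
    y2 + 4y3 >= 4
    y1, y2, y3 >= 0

Solving the primal: x* = (4, 0).
  primal value c^T x* = 24.
Solving the dual: y* = (0, 0, 3).
  dual value b^T y* = 24.
Strong duality: c^T x* = b^T y*. Confirmed.

24


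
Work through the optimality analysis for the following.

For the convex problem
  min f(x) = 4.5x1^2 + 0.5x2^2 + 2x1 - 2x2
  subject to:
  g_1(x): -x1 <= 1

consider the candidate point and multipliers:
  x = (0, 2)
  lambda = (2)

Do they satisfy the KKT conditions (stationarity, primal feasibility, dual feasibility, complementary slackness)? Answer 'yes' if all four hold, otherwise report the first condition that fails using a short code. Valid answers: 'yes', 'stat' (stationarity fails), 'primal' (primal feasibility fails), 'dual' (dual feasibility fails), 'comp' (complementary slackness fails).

Gradient of f: grad f(x) = Q x + c = (2, 0)
Constraint values g_i(x) = a_i^T x - b_i:
  g_1((0, 2)) = -1
Stationarity residual: grad f(x) + sum_i lambda_i a_i = (0, 0)
  -> stationarity OK
Primal feasibility (all g_i <= 0): OK
Dual feasibility (all lambda_i >= 0): OK
Complementary slackness (lambda_i * g_i(x) = 0 for all i): FAILS

Verdict: the first failing condition is complementary_slackness -> comp.

comp


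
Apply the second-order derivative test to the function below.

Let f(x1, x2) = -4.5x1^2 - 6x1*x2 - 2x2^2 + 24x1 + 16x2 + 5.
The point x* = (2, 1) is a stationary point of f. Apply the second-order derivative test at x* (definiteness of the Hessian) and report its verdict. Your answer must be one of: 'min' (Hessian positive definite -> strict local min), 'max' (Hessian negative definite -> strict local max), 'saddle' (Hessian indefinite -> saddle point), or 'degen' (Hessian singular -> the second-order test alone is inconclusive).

Compute the Hessian H = grad^2 f:
  H = [[-9, -6], [-6, -4]]
Verify stationarity: grad f(x*) = H x* + g = (0, 0).
Eigenvalues of H: -13, 0.
H has a zero eigenvalue (singular; negative semidefinite but not definite), so H is neither positive definite, negative definite, nor indefinite. The second-order test alone is inconclusive -> degen.
(Indeed, f is constant along the null direction of H through x*, so x* is not a strict local extremum.)

degen


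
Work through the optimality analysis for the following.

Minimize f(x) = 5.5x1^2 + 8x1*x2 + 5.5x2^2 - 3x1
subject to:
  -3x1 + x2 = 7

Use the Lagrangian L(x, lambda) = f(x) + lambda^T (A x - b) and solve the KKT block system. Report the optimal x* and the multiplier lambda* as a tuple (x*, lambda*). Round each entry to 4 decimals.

Form the Lagrangian:
  L(x, lambda) = (1/2) x^T Q x + c^T x + lambda^T (A x - b)
Stationarity (grad_x L = 0): Q x + c + A^T lambda = 0.
Primal feasibility: A x = b.

This gives the KKT block system:
  [ Q   A^T ] [ x     ]   [-c ]
  [ A    0  ] [ lambda ] = [ b ]

Solving the linear system:
  x*      = (-1.7975, 1.6076)
  lambda* = (-3.3038)
  f(x*)   = 14.2595

x* = (-1.7975, 1.6076), lambda* = (-3.3038)


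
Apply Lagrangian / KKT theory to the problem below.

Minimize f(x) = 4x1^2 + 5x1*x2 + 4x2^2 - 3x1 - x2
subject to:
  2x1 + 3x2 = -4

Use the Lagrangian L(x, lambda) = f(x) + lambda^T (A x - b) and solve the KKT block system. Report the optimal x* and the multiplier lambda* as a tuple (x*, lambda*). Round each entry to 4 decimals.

Form the Lagrangian:
  L(x, lambda) = (1/2) x^T Q x + c^T x + lambda^T (A x - b)
Stationarity (grad_x L = 0): Q x + c + A^T lambda = 0.
Primal feasibility: A x = b.

This gives the KKT block system:
  [ Q   A^T ] [ x     ]   [-c ]
  [ A    0  ] [ lambda ] = [ b ]

Solving the linear system:
  x*      = (0.3864, -1.5909)
  lambda* = (3.9318)
  f(x*)   = 8.0795

x* = (0.3864, -1.5909), lambda* = (3.9318)


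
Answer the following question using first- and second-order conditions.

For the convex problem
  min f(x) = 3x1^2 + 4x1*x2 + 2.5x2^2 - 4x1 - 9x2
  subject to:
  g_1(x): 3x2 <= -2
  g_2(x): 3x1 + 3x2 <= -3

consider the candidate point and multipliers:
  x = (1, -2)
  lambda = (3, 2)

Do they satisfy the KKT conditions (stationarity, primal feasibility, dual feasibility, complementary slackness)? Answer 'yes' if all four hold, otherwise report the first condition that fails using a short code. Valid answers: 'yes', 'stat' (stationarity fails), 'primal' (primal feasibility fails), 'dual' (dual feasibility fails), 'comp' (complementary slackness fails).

Gradient of f: grad f(x) = Q x + c = (-6, -15)
Constraint values g_i(x) = a_i^T x - b_i:
  g_1((1, -2)) = -4
  g_2((1, -2)) = 0
Stationarity residual: grad f(x) + sum_i lambda_i a_i = (0, 0)
  -> stationarity OK
Primal feasibility (all g_i <= 0): OK
Dual feasibility (all lambda_i >= 0): OK
Complementary slackness (lambda_i * g_i(x) = 0 for all i): FAILS

Verdict: the first failing condition is complementary_slackness -> comp.

comp


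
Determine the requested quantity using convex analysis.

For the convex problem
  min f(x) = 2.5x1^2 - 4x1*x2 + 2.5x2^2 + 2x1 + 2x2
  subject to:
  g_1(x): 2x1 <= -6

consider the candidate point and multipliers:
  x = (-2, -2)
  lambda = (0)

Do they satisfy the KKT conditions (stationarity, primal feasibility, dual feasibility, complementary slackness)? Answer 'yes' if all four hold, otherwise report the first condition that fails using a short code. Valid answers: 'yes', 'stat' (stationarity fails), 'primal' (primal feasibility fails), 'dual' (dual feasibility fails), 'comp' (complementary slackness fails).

Gradient of f: grad f(x) = Q x + c = (0, 0)
Constraint values g_i(x) = a_i^T x - b_i:
  g_1((-2, -2)) = 2
Stationarity residual: grad f(x) + sum_i lambda_i a_i = (0, 0)
  -> stationarity OK
Primal feasibility (all g_i <= 0): FAILS
Dual feasibility (all lambda_i >= 0): OK
Complementary slackness (lambda_i * g_i(x) = 0 for all i): OK

Verdict: the first failing condition is primal_feasibility -> primal.

primal


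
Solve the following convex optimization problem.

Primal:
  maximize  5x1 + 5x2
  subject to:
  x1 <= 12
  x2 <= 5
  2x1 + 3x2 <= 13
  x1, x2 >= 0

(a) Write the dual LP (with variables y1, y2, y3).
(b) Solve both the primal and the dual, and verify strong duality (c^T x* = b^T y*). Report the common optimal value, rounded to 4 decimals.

The standard primal-dual pair for 'max c^T x s.t. A x <= b, x >= 0' is:
  Dual:  min b^T y  s.t.  A^T y >= c,  y >= 0.

So the dual LP is:
  minimize  12y1 + 5y2 + 13y3
  subject to:
    y1 + 2y3 >= 5
    y2 + 3y3 >= 5
    y1, y2, y3 >= 0

Solving the primal: x* = (6.5, 0).
  primal value c^T x* = 32.5.
Solving the dual: y* = (0, 0, 2.5).
  dual value b^T y* = 32.5.
Strong duality: c^T x* = b^T y*. Confirmed.

32.5


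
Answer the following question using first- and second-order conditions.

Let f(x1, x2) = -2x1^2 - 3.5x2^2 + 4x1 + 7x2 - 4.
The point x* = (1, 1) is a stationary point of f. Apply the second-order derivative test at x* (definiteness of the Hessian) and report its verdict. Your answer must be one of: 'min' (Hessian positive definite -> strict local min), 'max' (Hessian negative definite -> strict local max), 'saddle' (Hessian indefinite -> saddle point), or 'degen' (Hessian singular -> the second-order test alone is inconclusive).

Compute the Hessian H = grad^2 f:
  H = [[-4, 0], [0, -7]]
Verify stationarity: grad f(x*) = H x* + g = (0, 0).
Eigenvalues of H: -7, -4.
Both eigenvalues < 0, so H is negative definite -> x* is a strict local max.

max


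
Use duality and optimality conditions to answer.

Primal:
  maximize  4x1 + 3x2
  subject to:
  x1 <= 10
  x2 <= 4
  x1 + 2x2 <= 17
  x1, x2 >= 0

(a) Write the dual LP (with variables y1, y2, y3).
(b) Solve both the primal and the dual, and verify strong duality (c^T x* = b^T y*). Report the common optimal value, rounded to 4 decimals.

The standard primal-dual pair for 'max c^T x s.t. A x <= b, x >= 0' is:
  Dual:  min b^T y  s.t.  A^T y >= c,  y >= 0.

So the dual LP is:
  minimize  10y1 + 4y2 + 17y3
  subject to:
    y1 + y3 >= 4
    y2 + 2y3 >= 3
    y1, y2, y3 >= 0

Solving the primal: x* = (10, 3.5).
  primal value c^T x* = 50.5.
Solving the dual: y* = (2.5, 0, 1.5).
  dual value b^T y* = 50.5.
Strong duality: c^T x* = b^T y*. Confirmed.

50.5


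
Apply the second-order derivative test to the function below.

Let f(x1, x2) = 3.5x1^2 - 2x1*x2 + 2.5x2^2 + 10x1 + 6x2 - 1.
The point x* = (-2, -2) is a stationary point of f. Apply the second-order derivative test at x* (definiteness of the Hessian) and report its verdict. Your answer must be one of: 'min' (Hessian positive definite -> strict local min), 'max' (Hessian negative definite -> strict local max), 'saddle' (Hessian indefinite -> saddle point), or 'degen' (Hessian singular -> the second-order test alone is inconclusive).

Compute the Hessian H = grad^2 f:
  H = [[7, -2], [-2, 5]]
Verify stationarity: grad f(x*) = H x* + g = (0, 0).
Eigenvalues of H: 3.7639, 8.2361.
Both eigenvalues > 0, so H is positive definite -> x* is a strict local min.

min


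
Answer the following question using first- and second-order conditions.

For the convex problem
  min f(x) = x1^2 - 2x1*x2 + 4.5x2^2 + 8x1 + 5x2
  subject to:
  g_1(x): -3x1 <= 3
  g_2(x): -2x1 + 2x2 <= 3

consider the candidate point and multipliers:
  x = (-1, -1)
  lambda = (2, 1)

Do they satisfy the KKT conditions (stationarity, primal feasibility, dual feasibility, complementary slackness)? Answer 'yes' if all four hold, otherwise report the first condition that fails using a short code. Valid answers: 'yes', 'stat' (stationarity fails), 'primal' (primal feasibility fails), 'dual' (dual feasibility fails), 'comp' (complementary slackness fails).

Gradient of f: grad f(x) = Q x + c = (8, -2)
Constraint values g_i(x) = a_i^T x - b_i:
  g_1((-1, -1)) = 0
  g_2((-1, -1)) = -3
Stationarity residual: grad f(x) + sum_i lambda_i a_i = (0, 0)
  -> stationarity OK
Primal feasibility (all g_i <= 0): OK
Dual feasibility (all lambda_i >= 0): OK
Complementary slackness (lambda_i * g_i(x) = 0 for all i): FAILS

Verdict: the first failing condition is complementary_slackness -> comp.

comp


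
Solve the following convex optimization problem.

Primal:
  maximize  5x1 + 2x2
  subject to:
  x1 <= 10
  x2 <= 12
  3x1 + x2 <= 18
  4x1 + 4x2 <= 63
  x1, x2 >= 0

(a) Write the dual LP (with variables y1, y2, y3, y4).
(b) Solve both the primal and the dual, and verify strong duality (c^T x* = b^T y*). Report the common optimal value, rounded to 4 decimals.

The standard primal-dual pair for 'max c^T x s.t. A x <= b, x >= 0' is:
  Dual:  min b^T y  s.t.  A^T y >= c,  y >= 0.

So the dual LP is:
  minimize  10y1 + 12y2 + 18y3 + 63y4
  subject to:
    y1 + 3y3 + 4y4 >= 5
    y2 + y3 + 4y4 >= 2
    y1, y2, y3, y4 >= 0

Solving the primal: x* = (2, 12).
  primal value c^T x* = 34.
Solving the dual: y* = (0, 0.3333, 1.6667, 0).
  dual value b^T y* = 34.
Strong duality: c^T x* = b^T y*. Confirmed.

34


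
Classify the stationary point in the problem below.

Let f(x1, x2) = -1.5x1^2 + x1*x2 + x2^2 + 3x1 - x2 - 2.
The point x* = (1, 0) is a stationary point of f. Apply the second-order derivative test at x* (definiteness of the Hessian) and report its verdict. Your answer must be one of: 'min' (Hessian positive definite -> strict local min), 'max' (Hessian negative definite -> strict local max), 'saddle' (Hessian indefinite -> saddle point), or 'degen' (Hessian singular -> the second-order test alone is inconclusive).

Compute the Hessian H = grad^2 f:
  H = [[-3, 1], [1, 2]]
Verify stationarity: grad f(x*) = H x* + g = (0, 0).
Eigenvalues of H: -3.1926, 2.1926.
Eigenvalues have mixed signs, so H is indefinite -> x* is a saddle point.

saddle


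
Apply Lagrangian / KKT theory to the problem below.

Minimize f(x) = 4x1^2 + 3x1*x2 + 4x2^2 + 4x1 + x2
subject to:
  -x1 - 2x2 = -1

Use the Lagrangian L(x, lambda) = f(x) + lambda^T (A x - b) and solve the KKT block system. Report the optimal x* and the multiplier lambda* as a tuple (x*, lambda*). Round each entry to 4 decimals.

Form the Lagrangian:
  L(x, lambda) = (1/2) x^T Q x + c^T x + lambda^T (A x - b)
Stationarity (grad_x L = 0): Q x + c + A^T lambda = 0.
Primal feasibility: A x = b.

This gives the KKT block system:
  [ Q   A^T ] [ x     ]   [-c ]
  [ A    0  ] [ lambda ] = [ b ]

Solving the linear system:
  x*      = (-0.4286, 0.7143)
  lambda* = (2.7143)
  f(x*)   = 0.8571

x* = (-0.4286, 0.7143), lambda* = (2.7143)


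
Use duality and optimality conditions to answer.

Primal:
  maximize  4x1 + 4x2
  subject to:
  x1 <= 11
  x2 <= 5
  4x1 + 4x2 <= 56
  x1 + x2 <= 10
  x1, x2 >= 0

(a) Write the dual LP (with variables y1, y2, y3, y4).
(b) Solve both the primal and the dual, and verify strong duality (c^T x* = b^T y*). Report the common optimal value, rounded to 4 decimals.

The standard primal-dual pair for 'max c^T x s.t. A x <= b, x >= 0' is:
  Dual:  min b^T y  s.t.  A^T y >= c,  y >= 0.

So the dual LP is:
  minimize  11y1 + 5y2 + 56y3 + 10y4
  subject to:
    y1 + 4y3 + y4 >= 4
    y2 + 4y3 + y4 >= 4
    y1, y2, y3, y4 >= 0

Solving the primal: x* = (10, 0).
  primal value c^T x* = 40.
Solving the dual: y* = (0, 0, 0, 4).
  dual value b^T y* = 40.
Strong duality: c^T x* = b^T y*. Confirmed.

40


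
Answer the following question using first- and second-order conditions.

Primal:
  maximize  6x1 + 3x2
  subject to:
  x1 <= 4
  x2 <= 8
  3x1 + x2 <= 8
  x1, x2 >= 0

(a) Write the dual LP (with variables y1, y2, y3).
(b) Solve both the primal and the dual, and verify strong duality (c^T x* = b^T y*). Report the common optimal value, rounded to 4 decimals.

The standard primal-dual pair for 'max c^T x s.t. A x <= b, x >= 0' is:
  Dual:  min b^T y  s.t.  A^T y >= c,  y >= 0.

So the dual LP is:
  minimize  4y1 + 8y2 + 8y3
  subject to:
    y1 + 3y3 >= 6
    y2 + y3 >= 3
    y1, y2, y3 >= 0

Solving the primal: x* = (0, 8).
  primal value c^T x* = 24.
Solving the dual: y* = (0, 1, 2).
  dual value b^T y* = 24.
Strong duality: c^T x* = b^T y*. Confirmed.

24


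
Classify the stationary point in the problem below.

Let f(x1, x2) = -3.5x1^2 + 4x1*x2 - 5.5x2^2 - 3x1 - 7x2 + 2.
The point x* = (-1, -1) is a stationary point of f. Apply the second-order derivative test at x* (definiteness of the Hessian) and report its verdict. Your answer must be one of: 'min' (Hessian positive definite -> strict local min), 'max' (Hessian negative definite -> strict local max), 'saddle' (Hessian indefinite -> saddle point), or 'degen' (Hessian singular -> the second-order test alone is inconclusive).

Compute the Hessian H = grad^2 f:
  H = [[-7, 4], [4, -11]]
Verify stationarity: grad f(x*) = H x* + g = (0, 0).
Eigenvalues of H: -13.4721, -4.5279.
Both eigenvalues < 0, so H is negative definite -> x* is a strict local max.

max


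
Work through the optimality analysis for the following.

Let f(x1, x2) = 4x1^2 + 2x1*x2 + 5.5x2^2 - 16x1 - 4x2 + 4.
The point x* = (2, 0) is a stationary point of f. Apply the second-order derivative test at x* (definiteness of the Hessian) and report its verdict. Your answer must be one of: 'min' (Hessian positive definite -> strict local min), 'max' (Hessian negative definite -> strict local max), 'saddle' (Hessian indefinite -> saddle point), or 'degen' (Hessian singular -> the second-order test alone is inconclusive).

Compute the Hessian H = grad^2 f:
  H = [[8, 2], [2, 11]]
Verify stationarity: grad f(x*) = H x* + g = (0, 0).
Eigenvalues of H: 7, 12.
Both eigenvalues > 0, so H is positive definite -> x* is a strict local min.

min


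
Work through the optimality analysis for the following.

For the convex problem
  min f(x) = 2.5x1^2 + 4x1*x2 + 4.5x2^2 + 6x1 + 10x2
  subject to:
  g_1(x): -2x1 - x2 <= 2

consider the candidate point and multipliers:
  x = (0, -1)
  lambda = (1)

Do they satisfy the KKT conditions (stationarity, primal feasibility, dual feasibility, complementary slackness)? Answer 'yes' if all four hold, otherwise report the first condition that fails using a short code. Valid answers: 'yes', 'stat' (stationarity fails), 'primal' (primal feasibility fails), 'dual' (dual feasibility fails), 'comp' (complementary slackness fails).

Gradient of f: grad f(x) = Q x + c = (2, 1)
Constraint values g_i(x) = a_i^T x - b_i:
  g_1((0, -1)) = -1
Stationarity residual: grad f(x) + sum_i lambda_i a_i = (0, 0)
  -> stationarity OK
Primal feasibility (all g_i <= 0): OK
Dual feasibility (all lambda_i >= 0): OK
Complementary slackness (lambda_i * g_i(x) = 0 for all i): FAILS

Verdict: the first failing condition is complementary_slackness -> comp.

comp


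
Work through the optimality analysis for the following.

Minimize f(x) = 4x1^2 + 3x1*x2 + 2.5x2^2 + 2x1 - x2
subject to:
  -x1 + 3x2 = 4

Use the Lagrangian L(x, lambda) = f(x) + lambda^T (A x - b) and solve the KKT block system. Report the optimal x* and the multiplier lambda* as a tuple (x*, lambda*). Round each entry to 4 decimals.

Form the Lagrangian:
  L(x, lambda) = (1/2) x^T Q x + c^T x + lambda^T (A x - b)
Stationarity (grad_x L = 0): Q x + c + A^T lambda = 0.
Primal feasibility: A x = b.

This gives the KKT block system:
  [ Q   A^T ] [ x     ]   [-c ]
  [ A    0  ] [ lambda ] = [ b ]

Solving the linear system:
  x*      = (-0.7474, 1.0842)
  lambda* = (-0.7263)
  f(x*)   = 0.1632

x* = (-0.7474, 1.0842), lambda* = (-0.7263)


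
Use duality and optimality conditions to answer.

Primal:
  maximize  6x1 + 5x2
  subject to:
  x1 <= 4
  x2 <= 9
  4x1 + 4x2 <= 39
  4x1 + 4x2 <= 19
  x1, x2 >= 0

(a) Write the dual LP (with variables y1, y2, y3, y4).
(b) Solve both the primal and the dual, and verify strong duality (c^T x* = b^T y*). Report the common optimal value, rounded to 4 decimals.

The standard primal-dual pair for 'max c^T x s.t. A x <= b, x >= 0' is:
  Dual:  min b^T y  s.t.  A^T y >= c,  y >= 0.

So the dual LP is:
  minimize  4y1 + 9y2 + 39y3 + 19y4
  subject to:
    y1 + 4y3 + 4y4 >= 6
    y2 + 4y3 + 4y4 >= 5
    y1, y2, y3, y4 >= 0

Solving the primal: x* = (4, 0.75).
  primal value c^T x* = 27.75.
Solving the dual: y* = (1, 0, 0, 1.25).
  dual value b^T y* = 27.75.
Strong duality: c^T x* = b^T y*. Confirmed.

27.75


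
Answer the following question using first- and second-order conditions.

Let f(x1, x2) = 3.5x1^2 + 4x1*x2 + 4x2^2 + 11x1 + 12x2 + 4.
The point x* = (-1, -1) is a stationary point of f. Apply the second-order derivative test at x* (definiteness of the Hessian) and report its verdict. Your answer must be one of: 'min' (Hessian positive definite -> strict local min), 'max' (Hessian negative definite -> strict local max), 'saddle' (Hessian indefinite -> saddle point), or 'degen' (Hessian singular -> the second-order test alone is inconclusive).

Compute the Hessian H = grad^2 f:
  H = [[7, 4], [4, 8]]
Verify stationarity: grad f(x*) = H x* + g = (0, 0).
Eigenvalues of H: 3.4689, 11.5311.
Both eigenvalues > 0, so H is positive definite -> x* is a strict local min.

min


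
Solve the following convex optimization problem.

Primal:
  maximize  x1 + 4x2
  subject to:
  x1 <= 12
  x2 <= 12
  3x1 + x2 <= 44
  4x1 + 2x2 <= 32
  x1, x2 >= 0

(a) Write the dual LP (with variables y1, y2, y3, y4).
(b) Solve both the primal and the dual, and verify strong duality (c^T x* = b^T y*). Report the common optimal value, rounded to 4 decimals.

The standard primal-dual pair for 'max c^T x s.t. A x <= b, x >= 0' is:
  Dual:  min b^T y  s.t.  A^T y >= c,  y >= 0.

So the dual LP is:
  minimize  12y1 + 12y2 + 44y3 + 32y4
  subject to:
    y1 + 3y3 + 4y4 >= 1
    y2 + y3 + 2y4 >= 4
    y1, y2, y3, y4 >= 0

Solving the primal: x* = (2, 12).
  primal value c^T x* = 50.
Solving the dual: y* = (0, 3.5, 0, 0.25).
  dual value b^T y* = 50.
Strong duality: c^T x* = b^T y*. Confirmed.

50


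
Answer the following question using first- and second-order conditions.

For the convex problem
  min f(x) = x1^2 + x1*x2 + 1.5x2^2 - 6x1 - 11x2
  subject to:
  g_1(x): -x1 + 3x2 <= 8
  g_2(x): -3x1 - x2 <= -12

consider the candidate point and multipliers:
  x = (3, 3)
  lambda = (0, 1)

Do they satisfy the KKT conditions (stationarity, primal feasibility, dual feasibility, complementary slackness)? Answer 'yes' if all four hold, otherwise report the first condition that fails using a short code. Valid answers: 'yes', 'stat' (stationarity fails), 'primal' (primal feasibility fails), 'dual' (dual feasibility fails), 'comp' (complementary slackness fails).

Gradient of f: grad f(x) = Q x + c = (3, 1)
Constraint values g_i(x) = a_i^T x - b_i:
  g_1((3, 3)) = -2
  g_2((3, 3)) = 0
Stationarity residual: grad f(x) + sum_i lambda_i a_i = (0, 0)
  -> stationarity OK
Primal feasibility (all g_i <= 0): OK
Dual feasibility (all lambda_i >= 0): OK
Complementary slackness (lambda_i * g_i(x) = 0 for all i): OK

Verdict: yes, KKT holds.

yes


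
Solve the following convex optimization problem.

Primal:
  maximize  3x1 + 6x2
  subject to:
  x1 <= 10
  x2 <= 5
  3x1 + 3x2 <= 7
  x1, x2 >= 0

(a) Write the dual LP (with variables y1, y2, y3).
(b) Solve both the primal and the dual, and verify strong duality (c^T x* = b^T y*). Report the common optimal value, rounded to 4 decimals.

The standard primal-dual pair for 'max c^T x s.t. A x <= b, x >= 0' is:
  Dual:  min b^T y  s.t.  A^T y >= c,  y >= 0.

So the dual LP is:
  minimize  10y1 + 5y2 + 7y3
  subject to:
    y1 + 3y3 >= 3
    y2 + 3y3 >= 6
    y1, y2, y3 >= 0

Solving the primal: x* = (0, 2.3333).
  primal value c^T x* = 14.
Solving the dual: y* = (0, 0, 2).
  dual value b^T y* = 14.
Strong duality: c^T x* = b^T y*. Confirmed.

14


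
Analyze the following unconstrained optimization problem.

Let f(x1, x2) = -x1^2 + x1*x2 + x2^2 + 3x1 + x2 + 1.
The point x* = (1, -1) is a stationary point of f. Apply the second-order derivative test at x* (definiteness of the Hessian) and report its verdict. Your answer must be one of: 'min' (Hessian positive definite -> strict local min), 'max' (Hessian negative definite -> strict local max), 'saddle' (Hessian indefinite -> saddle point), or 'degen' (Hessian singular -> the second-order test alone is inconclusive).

Compute the Hessian H = grad^2 f:
  H = [[-2, 1], [1, 2]]
Verify stationarity: grad f(x*) = H x* + g = (0, 0).
Eigenvalues of H: -2.2361, 2.2361.
Eigenvalues have mixed signs, so H is indefinite -> x* is a saddle point.

saddle


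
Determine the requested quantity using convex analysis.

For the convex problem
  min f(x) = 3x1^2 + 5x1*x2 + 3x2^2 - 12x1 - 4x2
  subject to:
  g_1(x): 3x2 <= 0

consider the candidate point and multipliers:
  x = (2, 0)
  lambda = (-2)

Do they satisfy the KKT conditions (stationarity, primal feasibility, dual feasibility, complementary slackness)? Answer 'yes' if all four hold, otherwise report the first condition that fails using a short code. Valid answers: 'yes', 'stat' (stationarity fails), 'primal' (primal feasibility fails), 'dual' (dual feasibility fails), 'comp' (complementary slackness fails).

Gradient of f: grad f(x) = Q x + c = (0, 6)
Constraint values g_i(x) = a_i^T x - b_i:
  g_1((2, 0)) = 0
Stationarity residual: grad f(x) + sum_i lambda_i a_i = (0, 0)
  -> stationarity OK
Primal feasibility (all g_i <= 0): OK
Dual feasibility (all lambda_i >= 0): FAILS
Complementary slackness (lambda_i * g_i(x) = 0 for all i): OK

Verdict: the first failing condition is dual_feasibility -> dual.

dual


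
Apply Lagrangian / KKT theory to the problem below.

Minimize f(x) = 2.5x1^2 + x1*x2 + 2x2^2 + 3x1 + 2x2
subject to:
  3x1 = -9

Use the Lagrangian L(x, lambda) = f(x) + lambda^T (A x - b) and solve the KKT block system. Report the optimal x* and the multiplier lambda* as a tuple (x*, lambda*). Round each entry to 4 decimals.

Form the Lagrangian:
  L(x, lambda) = (1/2) x^T Q x + c^T x + lambda^T (A x - b)
Stationarity (grad_x L = 0): Q x + c + A^T lambda = 0.
Primal feasibility: A x = b.

This gives the KKT block system:
  [ Q   A^T ] [ x     ]   [-c ]
  [ A    0  ] [ lambda ] = [ b ]

Solving the linear system:
  x*      = (-3, 0.25)
  lambda* = (3.9167)
  f(x*)   = 13.375

x* = (-3, 0.25), lambda* = (3.9167)


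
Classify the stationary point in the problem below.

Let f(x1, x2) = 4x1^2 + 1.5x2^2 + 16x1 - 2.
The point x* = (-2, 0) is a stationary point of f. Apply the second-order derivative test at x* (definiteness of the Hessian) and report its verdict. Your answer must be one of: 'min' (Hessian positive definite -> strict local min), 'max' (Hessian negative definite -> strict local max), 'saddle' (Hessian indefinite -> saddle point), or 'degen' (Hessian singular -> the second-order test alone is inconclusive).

Compute the Hessian H = grad^2 f:
  H = [[8, 0], [0, 3]]
Verify stationarity: grad f(x*) = H x* + g = (0, 0).
Eigenvalues of H: 3, 8.
Both eigenvalues > 0, so H is positive definite -> x* is a strict local min.

min
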